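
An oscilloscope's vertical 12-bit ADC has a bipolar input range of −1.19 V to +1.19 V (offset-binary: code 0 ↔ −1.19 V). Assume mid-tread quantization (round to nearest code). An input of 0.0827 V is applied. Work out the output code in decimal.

Full-scale span = 2.38 V; LSB = 2.38/2^12 = 0.581 mV.
(0.0827 − (−1.19)) / 0.000581055 = 2190.327 LSBs.
round(2190.327) = 2190.

code 2190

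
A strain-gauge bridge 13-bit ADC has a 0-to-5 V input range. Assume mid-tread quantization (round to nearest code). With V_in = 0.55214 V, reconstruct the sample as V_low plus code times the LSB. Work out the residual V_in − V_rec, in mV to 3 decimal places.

One LSB is 5 V / 8192 = 0.610 mV.
(V_in − V_low)/LSB = (0.55214 − 0)/0.000610352 = 904.6262 → code 905 (round).
Code 905 maps back to 0 + 905×0.000610352 V = 0.55236816 V.
V_in − V_rec = -0.000228164 V = -0.228 mV.

-0.228 mV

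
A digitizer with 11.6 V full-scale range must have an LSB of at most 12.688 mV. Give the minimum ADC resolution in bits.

Number of steps required ≥ 11.6 V / 12.688 mV = 914.25.
Need 2^N ≥ 914.25; 2^9 = 512, 2^10 = 1024.
Minimum N = 10.

10 bits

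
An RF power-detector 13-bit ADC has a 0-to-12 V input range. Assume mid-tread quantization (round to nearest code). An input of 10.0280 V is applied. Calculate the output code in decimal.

code 6846

Full-scale span = 12 V; LSB = 12/2^13 = 1.465 mV.
Input sits at 6845.781 steps above V_low.
So the output code is 6846.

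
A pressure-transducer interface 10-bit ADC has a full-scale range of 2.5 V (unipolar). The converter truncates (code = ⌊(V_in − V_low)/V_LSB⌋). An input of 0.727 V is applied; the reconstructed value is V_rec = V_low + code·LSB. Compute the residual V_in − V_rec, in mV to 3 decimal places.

1.902 mV

One LSB is 2.5 V / 1024 = 2.441 mV.
Scaled input = 297.7792 LSBs, so code = 297.
V_rec = 0 + 297·0.00244141 = 0.72509766 V.
Error = 0.727 − 0.72509766 = 0.00190234 V = 1.902 mV.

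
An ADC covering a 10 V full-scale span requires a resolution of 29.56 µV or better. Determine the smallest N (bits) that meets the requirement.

19 bits

Number of steps required ≥ 10 V / 29.56 µV = 338294.99.
Need 2^N ≥ 338294.99; 2^18 = 262144, 2^19 = 524288.
Minimum N = 19.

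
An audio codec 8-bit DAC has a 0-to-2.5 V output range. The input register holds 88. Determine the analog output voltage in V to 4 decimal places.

0.8594 V

LSB = 2.5 V / 2^8 = 9.766 mV.
V_out = 0 + 88 × 0.00976562 V = 0.859375 V.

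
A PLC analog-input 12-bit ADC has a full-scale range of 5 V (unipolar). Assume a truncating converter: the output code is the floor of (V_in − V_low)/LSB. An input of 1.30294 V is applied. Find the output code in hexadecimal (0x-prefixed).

With 4096 levels over 5 V, one step is 1.221 mV.
Input sits at 1067.368 steps above V_low.
Floor → code 1067.
In hexadecimal (0x-prefixed): 0x42B.

code 0x42B (decimal 1067)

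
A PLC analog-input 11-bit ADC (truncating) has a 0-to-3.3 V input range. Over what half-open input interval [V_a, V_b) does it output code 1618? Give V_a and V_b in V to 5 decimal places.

[2.60713 V, 2.60874 V)

LSB = 3.3/2^11 = 1.611 mV.
V_a = V_low + 1618·LSB = 2.60713 V; V_b = V_low + 1619·LSB = 2.60874 V.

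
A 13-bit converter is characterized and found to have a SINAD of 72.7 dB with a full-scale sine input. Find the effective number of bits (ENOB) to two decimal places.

11.78 bits

ENOB = (SINAD − 1.76) / 6.02 = (72.7 − 1.76)/6.02 = 11.784.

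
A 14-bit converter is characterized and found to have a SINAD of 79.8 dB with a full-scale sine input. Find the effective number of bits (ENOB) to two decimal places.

12.96 bits

ENOB = (SINAD − 1.76) / 6.02 = (79.8 − 1.76)/6.02 = 12.963.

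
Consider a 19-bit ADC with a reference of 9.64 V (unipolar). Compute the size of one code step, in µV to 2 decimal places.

18.39 µV

Full-scale span = 9.64 V.
LSB = 9.64 / 2^19 = 9.64 / 524288 = 1.83868e-05 V = 18.39 µV.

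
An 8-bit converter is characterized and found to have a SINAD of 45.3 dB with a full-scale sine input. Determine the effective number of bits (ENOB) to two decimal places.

7.23 bits

ENOB = (SINAD − 1.76) / 6.02 = (45.3 − 1.76)/6.02 = 7.233.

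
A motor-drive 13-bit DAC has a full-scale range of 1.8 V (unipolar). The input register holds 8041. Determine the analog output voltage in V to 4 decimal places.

1.7668 V

LSB = 1.8 V / 2^13 = 219.73 µV.
V_out = 0 + 8041 × 0.000219727 V = 1.76682 V.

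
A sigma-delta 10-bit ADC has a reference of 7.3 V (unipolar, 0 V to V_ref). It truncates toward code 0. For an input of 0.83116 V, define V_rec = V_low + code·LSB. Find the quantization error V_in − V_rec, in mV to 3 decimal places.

LSB = 7.3/2^10 = 7.129 mV.
Scaled input = 116.5901 LSBs, so code = 116.
V_rec = 0 + 116·0.00712891 = 0.82695312 V.
Error = 0.83116 − 0.82695312 = 0.00420687 V = 4.207 mV.

4.207 mV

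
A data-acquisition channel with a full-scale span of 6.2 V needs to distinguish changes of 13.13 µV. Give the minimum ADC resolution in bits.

19 bits

Number of steps required ≥ 6.2 V / 13.13 µV = 472201.07.
Need 2^N ≥ 472201.07; 2^18 = 262144, 2^19 = 524288.
Minimum N = 19.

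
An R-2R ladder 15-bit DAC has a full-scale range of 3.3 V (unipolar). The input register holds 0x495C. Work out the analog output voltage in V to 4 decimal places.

LSB = 3.3 V / 2^15 = 100.71 µV.
Code 0x495C = 18780 decimal.
V_out = 0 + 18780 × 0.000100708 V = 1.8913 V.

1.8913 V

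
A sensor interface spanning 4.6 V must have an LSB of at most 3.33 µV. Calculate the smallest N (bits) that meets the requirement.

Number of steps required ≥ 4.6 V / 3.33 µV = 1381381.38.
Need 2^N ≥ 1381381.38; 2^20 = 1048576, 2^21 = 2097152.
Minimum N = 21.

21 bits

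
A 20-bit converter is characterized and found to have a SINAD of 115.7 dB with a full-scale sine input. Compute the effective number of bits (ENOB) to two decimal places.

18.93 bits

ENOB = (SINAD − 1.76) / 6.02 = (115.7 − 1.76)/6.02 = 18.927.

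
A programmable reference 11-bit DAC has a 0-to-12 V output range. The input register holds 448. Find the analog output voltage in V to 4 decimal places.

2.6250 V

LSB = 12 V / 2^11 = 5.859 mV.
V_out = 0 + 448 × 0.00585938 V = 2.625 V.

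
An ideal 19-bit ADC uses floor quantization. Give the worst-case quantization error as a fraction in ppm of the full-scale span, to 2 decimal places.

1.91 ppm

Truncating → worst-case error = 1 LSB = V_FS/2^19, so 1e+06/524288 = 1.90735 ppm of full scale.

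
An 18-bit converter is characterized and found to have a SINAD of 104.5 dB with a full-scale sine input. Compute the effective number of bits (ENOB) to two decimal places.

17.07 bits

ENOB = (SINAD − 1.76) / 6.02 = (104.5 − 1.76)/6.02 = 17.066.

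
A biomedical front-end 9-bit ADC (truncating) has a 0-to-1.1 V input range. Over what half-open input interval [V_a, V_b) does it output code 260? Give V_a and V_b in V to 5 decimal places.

[0.55859 V, 0.56074 V)

LSB = 1.1/2^9 = 2.148 mV.
V_a = V_low + 260·LSB = 0.558594 V; V_b = V_low + 261·LSB = 0.560742 V.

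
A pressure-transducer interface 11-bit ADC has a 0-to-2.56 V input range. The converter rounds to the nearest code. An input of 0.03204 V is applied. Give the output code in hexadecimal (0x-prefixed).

code 0x1A (decimal 26)

LSB = 2.56 V / 2048 = 1.250 mV.
(0.03204 − 0) / 0.00125 = 25.632 LSBs.
So the output code is 26.
In hexadecimal (0x-prefixed): 0x1A.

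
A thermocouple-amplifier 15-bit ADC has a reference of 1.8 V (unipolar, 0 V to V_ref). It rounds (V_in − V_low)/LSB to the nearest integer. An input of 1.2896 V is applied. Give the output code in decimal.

Full-scale span = 1.8 V; LSB = 1.8/2^15 = 54.93 µV.
(V_in − V_low)/LSB = (1.2896 − 0) / 5.49316e-05 = 23476.452.
So the output code is 23476.

code 23476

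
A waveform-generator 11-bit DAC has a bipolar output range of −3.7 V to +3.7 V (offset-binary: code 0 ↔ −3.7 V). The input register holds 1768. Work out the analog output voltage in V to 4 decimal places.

LSB = 7.4 V / 2^11 = 3.613 mV.
V_out = (−3.7) + 1768 × 0.00361328 V = 2.68828 V.

2.6883 V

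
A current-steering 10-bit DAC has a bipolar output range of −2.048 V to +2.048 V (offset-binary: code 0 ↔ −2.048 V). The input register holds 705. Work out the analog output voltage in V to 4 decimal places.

0.7720 V

LSB = 4.096 V / 2^10 = 4.000 mV.
V_out = (−2.048) + 705 × 0.004 V = 0.772 V.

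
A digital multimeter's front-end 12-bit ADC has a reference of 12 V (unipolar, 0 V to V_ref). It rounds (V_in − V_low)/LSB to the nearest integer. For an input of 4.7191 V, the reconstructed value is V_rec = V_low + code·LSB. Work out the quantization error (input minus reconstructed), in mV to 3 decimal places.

LSB = 12/2^12 = 2.930 mV.
(4.7191 − 0)/0.00292969 = 1610.7861; round gives code 1611.
Reconstructed: 4.7197266 V.
V_in − V_rec = -0.000626562 V = -0.627 mV.

-0.627 mV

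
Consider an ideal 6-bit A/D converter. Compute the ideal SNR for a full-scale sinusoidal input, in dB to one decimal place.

37.9 dB

SNR ≈ 6.02·N + 1.76 dB = 6.02·6 + 1.76 = 37.88 dB.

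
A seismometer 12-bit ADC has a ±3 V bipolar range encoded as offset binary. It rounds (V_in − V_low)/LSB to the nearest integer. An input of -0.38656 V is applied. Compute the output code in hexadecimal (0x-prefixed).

code 0x6F8 (decimal 1784)

LSB = 6 V / 4096 = 1.465 mV.
Input sits at 1784.108 steps above V_low.
round(1784.108) = 1784.
In hexadecimal (0x-prefixed): 0x6F8.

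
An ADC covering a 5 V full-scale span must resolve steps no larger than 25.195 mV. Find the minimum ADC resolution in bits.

Number of steps required ≥ 5 V / 25.195 mV = 198.45.
Need 2^N ≥ 198.45; 2^7 = 128, 2^8 = 256.
Minimum N = 8.

8 bits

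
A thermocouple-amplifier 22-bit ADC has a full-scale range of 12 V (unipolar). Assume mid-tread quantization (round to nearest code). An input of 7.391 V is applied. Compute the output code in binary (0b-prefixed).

Full-scale span = 12 V; LSB = 12/2^22 = 2.86 µV.
(7.391 − 0) / 2.86102e-06 = 2583341.739 LSBs.
round(2583341.739) = 2583342.
In binary (0b-prefixed): 0b1001110110101100101110.

code 0b1001110110101100101110 (decimal 2583342)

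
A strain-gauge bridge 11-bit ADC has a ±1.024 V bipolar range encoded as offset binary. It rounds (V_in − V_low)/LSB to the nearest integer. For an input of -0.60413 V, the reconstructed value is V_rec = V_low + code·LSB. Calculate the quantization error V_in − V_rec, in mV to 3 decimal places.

One LSB is 2.048 V / 2048 = 1.000 mV.
(V_in − V_low)/LSB = (-0.60413 − (−1.024))/0.001 = 419.8700 → code 420 (round).
Code 420 maps back to (−1.024) + 420×0.001 V = -0.604 V.
Error = -0.60413 − (−0.604) = -0.00013 V = -0.130 mV.

-0.130 mV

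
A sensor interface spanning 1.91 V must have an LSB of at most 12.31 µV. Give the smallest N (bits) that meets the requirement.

Number of steps required ≥ 1.91 V / 12.31 µV = 155158.41.
Need 2^N ≥ 155158.41; 2^17 = 131072, 2^18 = 262144.
Minimum N = 18.

18 bits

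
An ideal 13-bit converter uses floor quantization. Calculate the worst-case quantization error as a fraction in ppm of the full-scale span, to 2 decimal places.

122.07 ppm

Truncating → worst-case error = 1 LSB = V_FS/2^13, so 1e+06/8192 = 122.07 ppm of full scale.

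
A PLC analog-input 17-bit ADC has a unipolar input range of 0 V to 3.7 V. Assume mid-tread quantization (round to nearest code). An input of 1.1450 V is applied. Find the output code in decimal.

With 131072 levels over 3.7 V, one step is 28.23 µV.
Input sits at 40561.470 steps above V_low.
Round → code 40561.

code 40561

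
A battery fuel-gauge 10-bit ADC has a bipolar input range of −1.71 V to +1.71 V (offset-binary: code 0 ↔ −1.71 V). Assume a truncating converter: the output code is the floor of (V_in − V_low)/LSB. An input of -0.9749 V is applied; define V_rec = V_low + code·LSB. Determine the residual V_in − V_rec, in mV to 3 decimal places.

LSB = 3.42/2^10 = 3.340 mV.
(V_in − V_low)/LSB = (-0.9749 − (−1.71))/0.00333984 = 220.1001 → code 220 (floor).
Reconstructed: -0.97523437 V.
Error = -0.9749 − (−0.97523437) = 0.000334375 V = 0.334 mV.

0.334 mV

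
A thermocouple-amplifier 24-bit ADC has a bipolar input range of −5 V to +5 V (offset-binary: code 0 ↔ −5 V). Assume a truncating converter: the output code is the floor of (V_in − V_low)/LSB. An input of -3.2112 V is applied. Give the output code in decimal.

Full-scale span = 10 V; LSB = 10/2^24 = 0.60 µV.
(-3.2112 − (−5)) / 5.96046e-07 = 3001108.398 LSBs.
Floor → code 3001108.

code 3001108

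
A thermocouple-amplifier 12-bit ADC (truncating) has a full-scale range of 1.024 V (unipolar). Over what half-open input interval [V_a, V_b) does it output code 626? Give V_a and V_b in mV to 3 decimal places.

[156.500 mV, 156.750 mV)

LSB = 1.024/2^12 = 250.00 µV.
V_a = V_low + 626·LSB = 0.1565 V; V_b = V_low + 627·LSB = 0.15675 V.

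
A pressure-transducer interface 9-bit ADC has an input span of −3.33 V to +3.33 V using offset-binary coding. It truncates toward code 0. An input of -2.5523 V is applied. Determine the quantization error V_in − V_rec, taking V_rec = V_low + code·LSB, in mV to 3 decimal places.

10.239 mV

Step size: 6.66 V ÷ 2^9 = 13.008 mV.
(V_in − V_low)/LSB = (-2.5523 − (−3.33))/0.0130078 = 59.7871 → code 59 (floor).
Code 59 maps back to (−3.33) + 59×0.0130078 V = -2.5625391 V.
V_in − V_rec = 0.0102391 V = 10.239 mV.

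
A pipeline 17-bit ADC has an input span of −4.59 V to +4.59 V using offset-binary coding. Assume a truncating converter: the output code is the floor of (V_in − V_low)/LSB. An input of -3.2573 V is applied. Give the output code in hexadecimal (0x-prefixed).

With 131072 levels over 9.18 V, one step is 70.04 µV.
Input sits at 19028.285 steps above V_low.
Floor → code 19028.
In hexadecimal (0x-prefixed): 0x4A54.

code 0x4A54 (decimal 19028)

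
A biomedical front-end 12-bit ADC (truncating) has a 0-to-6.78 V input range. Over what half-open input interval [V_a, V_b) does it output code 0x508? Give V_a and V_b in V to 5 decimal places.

[2.13199 V, 2.13365 V)

LSB = 6.78/2^12 = 1.655 mV.
Code 0x508 = 1288 decimal.
V_a = V_low + 1288·LSB = 2.13199 V; V_b = V_low + 1289·LSB = 2.13365 V.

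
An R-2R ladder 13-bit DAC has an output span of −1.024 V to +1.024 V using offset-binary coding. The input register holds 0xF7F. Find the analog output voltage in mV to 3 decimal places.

LSB = 2.048 V / 2^13 = 250.00 µV.
Code 0xF7F = 3967 decimal.
V_out = (−1.024) + 3967 × 0.00025 V = -0.03225 V.
= -32.250 mV.

-32.250 mV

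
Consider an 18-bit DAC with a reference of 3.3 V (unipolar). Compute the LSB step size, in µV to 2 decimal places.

Full-scale span = 3.3 V.
LSB = 3.3 / 2^18 = 3.3 / 262144 = 1.25885e-05 V = 12.59 µV.

12.59 µV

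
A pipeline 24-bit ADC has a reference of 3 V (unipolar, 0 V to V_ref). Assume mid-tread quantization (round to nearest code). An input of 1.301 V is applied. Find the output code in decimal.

LSB = 3 V / 16777216 = 0.18 µV.
Input sits at 7275719.339 steps above V_low.
Round → code 7275719.

code 7275719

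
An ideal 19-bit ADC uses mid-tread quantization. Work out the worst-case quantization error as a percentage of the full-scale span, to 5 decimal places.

Rounding → worst-case error = ½ LSB = V_FS/2^20, so 100/1048576 = 9.53674e-05 % of full scale.

0.00010 %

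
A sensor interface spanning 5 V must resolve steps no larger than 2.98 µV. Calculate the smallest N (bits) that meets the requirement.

21 bits

Number of steps required ≥ 5 V / 2.98 µV = 1677852.35.
Need 2^N ≥ 1677852.35; 2^20 = 1048576, 2^21 = 2097152.
Minimum N = 21.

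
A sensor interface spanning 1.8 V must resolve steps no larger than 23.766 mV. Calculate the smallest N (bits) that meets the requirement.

7 bits

Number of steps required ≥ 1.8 V / 23.766 mV = 75.74.
Need 2^N ≥ 75.74; 2^6 = 64, 2^7 = 128.
Minimum N = 7.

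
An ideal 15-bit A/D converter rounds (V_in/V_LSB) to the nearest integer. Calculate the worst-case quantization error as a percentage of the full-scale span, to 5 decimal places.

Rounding → worst-case error = ½ LSB = V_FS/2^16, so 100/65536 = 0.00152588 % of full scale.

0.00153 %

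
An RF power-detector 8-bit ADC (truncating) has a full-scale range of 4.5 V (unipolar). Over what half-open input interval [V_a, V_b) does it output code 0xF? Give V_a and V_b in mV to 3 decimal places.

[263.672 mV, 281.250 mV)

LSB = 4.5/2^8 = 17.578 mV.
Code 0xF = 15 decimal.
V_a = V_low + 15·LSB = 0.263672 V; V_b = V_low + 16·LSB = 0.28125 V.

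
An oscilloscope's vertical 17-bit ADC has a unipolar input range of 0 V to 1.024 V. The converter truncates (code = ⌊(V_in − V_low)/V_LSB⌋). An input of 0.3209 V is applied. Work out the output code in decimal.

code 41075

LSB = 1.024 V / 131072 = 7.81 µV.
(V_in − V_low)/LSB = (0.3209 − 0) / 7.8125e-06 = 41075.200.
⌊·⌋(41075.200) = 41075.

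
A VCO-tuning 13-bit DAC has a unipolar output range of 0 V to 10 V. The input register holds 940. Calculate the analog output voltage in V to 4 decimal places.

LSB = 10 V / 2^13 = 1.221 mV.
V_out = 0 + 940 × 0.0012207 V = 1.14746 V.

1.1475 V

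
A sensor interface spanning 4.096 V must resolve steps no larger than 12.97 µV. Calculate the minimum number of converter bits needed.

19 bits

Number of steps required ≥ 4.096 V / 12.97 µV = 315805.71.
Need 2^N ≥ 315805.71; 2^18 = 262144, 2^19 = 524288.
Minimum N = 19.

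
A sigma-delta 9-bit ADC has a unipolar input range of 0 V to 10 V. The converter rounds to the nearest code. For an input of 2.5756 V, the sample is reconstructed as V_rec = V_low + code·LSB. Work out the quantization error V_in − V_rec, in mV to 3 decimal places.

-2.525 mV

Step size: 10 V ÷ 2^9 = 19.531 mV.
(2.5756 − 0)/0.0195312 = 131.8707; round gives code 132.
Reconstructed: 2.578125 V.
V_in − V_rec = -0.002525 V = -2.525 mV.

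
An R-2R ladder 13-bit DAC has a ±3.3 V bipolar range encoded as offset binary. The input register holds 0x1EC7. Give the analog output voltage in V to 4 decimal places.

3.0478 V

LSB = 6.6 V / 2^13 = 0.806 mV.
Code 0x1EC7 = 7879 decimal.
V_out = (−3.3) + 7879 × 0.000805664 V = 3.04783 V.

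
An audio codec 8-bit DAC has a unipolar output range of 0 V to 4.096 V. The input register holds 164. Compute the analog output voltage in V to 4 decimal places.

2.6240 V

LSB = 4.096 V / 2^8 = 16.000 mV.
V_out = 0 + 164 × 0.016 V = 2.624 V.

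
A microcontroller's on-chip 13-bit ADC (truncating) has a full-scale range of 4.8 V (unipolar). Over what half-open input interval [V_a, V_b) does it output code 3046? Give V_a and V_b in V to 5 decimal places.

[1.78477 V, 1.78535 V)

LSB = 4.8/2^13 = 0.586 mV.
V_a = V_low + 3046·LSB = 1.78477 V; V_b = V_low + 3047·LSB = 1.78535 V.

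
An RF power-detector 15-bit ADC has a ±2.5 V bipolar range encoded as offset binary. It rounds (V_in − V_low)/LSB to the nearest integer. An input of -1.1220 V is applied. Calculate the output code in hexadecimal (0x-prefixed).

LSB = 5 V / 32768 = 152.59 µV.
(-1.1220 − (−2.5)) / 0.000152588 = 9030.861 LSBs.
round(9030.861) = 9031.
In hexadecimal (0x-prefixed): 0x2347.

code 0x2347 (decimal 9031)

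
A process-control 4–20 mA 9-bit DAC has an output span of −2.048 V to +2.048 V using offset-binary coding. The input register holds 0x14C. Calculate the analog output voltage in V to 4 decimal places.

0.6080 V

LSB = 4.096 V / 2^9 = 8.000 mV.
Code 0x14C = 332 decimal.
V_out = (−2.048) + 332 × 0.008 V = 0.608 V.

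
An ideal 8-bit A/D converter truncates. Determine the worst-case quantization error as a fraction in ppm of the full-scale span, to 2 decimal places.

Truncating → worst-case error = 1 LSB = V_FS/2^8, so 1e+06/256 = 3906.25 ppm of full scale.

3906.25 ppm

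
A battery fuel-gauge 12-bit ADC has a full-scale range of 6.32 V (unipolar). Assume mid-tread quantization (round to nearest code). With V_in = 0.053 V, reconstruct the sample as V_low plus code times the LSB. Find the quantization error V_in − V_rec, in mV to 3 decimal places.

Step size: 6.32 V ÷ 2^12 = 1.543 mV.
(0.053 − 0)/0.00154297 = 34.3494; round gives code 34.
Code 34 maps back to 0 + 34×0.00154297 V = 0.052460937 V.
Difference: 0.000539063 V → 0.539 mV.

0.539 mV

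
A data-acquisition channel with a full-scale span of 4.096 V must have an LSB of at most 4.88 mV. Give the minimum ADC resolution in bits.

Number of steps required ≥ 4.096 V / 4.88 mV = 839.34.
Need 2^N ≥ 839.34; 2^9 = 512, 2^10 = 1024.
Minimum N = 10.

10 bits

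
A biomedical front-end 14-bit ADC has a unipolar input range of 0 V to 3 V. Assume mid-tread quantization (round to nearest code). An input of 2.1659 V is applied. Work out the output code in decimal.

code 11829

LSB = 3 V / 16384 = 183.11 µV.
Input sits at 11828.702 steps above V_low.
So the output code is 11829.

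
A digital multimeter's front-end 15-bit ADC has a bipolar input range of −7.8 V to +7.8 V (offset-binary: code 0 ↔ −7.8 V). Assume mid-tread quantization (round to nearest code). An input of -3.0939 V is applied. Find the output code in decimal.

code 9885

With 32768 levels over 15.6 V, one step is 476.07 µV.
(-3.0939 − (−7.8)) / 0.000476074 = 9885.223 LSBs.
Round → code 9885.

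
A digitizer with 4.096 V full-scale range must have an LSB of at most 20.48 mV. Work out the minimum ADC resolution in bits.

Number of steps required ≥ 4.096 V / 20.48 mV = 200.00.
Need 2^N ≥ 200.00; 2^7 = 128, 2^8 = 256.
Minimum N = 8.

8 bits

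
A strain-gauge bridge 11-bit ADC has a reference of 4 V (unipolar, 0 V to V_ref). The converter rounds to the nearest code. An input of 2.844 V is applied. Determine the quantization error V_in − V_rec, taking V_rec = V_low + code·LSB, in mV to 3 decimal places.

LSB = 4/2^11 = 1.953 mV.
(2.844 − 0)/0.00195312 = 1456.1280; round gives code 1456.
V_rec = 0 + 1456·0.00195312 = 2.84375 V.
Error = 2.844 − 2.84375 = 0.00025 V = 0.250 mV.

0.250 mV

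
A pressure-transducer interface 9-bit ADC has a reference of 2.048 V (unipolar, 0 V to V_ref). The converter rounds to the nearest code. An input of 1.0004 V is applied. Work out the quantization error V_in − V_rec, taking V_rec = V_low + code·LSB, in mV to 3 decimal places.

Step size: 2.048 V ÷ 2^9 = 4.000 mV.
Scaled input = 250.1000 LSBs, so code = 250.
V_rec = 0 + 250·0.004 = 1 V.
Difference: 0.0004 V → 0.400 mV.

0.400 mV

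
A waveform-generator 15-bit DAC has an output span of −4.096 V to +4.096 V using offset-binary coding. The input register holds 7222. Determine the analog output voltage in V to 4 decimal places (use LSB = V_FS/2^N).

-2.2905 V

LSB = 8.192 V / 2^15 = 250.00 µV.
V_out = (−4.096) + 7222 × 0.00025 V = -2.2905 V.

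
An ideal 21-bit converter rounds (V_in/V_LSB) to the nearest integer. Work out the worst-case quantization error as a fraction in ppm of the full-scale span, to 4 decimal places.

0.2384 ppm

Rounding → worst-case error = ½ LSB = V_FS/2^22, so 1e+06/4194304 = 0.238419 ppm of full scale.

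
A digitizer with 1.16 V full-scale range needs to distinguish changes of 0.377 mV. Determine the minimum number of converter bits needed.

Number of steps required ≥ 1.16 V / 0.377 mV = 3076.92.
Need 2^N ≥ 3076.92; 2^11 = 2048, 2^12 = 4096.
Minimum N = 12.

12 bits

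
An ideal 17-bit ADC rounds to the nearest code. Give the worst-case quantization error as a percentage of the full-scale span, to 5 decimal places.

Rounding → worst-case error = ½ LSB = V_FS/2^18, so 100/262144 = 0.00038147 % of full scale.

0.00038 %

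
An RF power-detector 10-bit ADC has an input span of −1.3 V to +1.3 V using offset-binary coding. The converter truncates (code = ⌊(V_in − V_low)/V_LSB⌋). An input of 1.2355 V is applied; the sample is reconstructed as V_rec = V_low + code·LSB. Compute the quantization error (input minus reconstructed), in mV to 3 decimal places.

1.516 mV

LSB = 2.6/2^10 = 2.539 mV.
Scaled input = 998.5969 LSBs, so code = 998.
V_rec = (−1.3) + 998·0.00253906 = 1.2339844 V.
Error = 1.2355 − 1.2339844 = 0.00151563 V = 1.516 mV.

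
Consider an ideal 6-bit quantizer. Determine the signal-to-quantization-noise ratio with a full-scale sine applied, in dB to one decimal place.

37.9 dB

SNR ≈ 6.02·N + 1.76 dB = 6.02·6 + 1.76 = 37.88 dB.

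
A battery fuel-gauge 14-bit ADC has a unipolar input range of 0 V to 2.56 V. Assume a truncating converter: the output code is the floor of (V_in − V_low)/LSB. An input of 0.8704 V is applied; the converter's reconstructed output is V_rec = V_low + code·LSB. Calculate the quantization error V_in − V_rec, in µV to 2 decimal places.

87.50 µV

One LSB is 2.56 V / 16384 = 156.25 µV.
(0.8704 − 0)/0.00015625 = 5570.5600; ⌊·⌋ gives code 5570.
Reconstructed: 0.8703125 V.
V_in − V_rec = 8.75e-05 V = 87.50 µV.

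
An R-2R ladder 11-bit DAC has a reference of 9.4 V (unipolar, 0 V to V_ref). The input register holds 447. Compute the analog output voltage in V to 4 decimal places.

2.0517 V

LSB = 9.4 V / 2^11 = 4.590 mV.
V_out = 0 + 447 × 0.00458984 V = 2.05166 V.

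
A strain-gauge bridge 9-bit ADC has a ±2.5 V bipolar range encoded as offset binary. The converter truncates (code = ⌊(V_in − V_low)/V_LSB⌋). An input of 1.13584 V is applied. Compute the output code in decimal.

code 372

LSB = 5 V / 512 = 9.766 mV.
(1.13584 − (−2.5)) / 0.00976562 = 372.310 LSBs.
Floor → code 372.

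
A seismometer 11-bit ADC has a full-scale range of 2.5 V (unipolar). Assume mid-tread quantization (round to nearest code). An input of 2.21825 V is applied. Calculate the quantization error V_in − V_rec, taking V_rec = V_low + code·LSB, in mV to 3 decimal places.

0.232 mV

Step size: 2.5 V ÷ 2^11 = 1.221 mV.
Scaled input = 1817.1904 LSBs, so code = 1817.
V_rec = 0 + 1817·0.0012207 = 2.2180176 V.
Error = 2.21825 − 2.2180176 = 0.000232422 V = 0.232 mV.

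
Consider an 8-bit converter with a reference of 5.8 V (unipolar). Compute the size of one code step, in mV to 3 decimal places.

Full-scale span = 5.8 V.
LSB = 5.8 / 2^8 = 5.8 / 256 = 0.0226562 V = 22.656 mV.

22.656 mV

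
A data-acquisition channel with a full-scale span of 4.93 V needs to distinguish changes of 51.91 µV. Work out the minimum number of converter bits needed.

Number of steps required ≥ 4.93 V / 51.91 µV = 94972.07.
Need 2^N ≥ 94972.07; 2^16 = 65536, 2^17 = 131072.
Minimum N = 17.

17 bits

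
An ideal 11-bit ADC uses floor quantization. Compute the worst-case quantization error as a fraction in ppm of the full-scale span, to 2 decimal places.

Truncating → worst-case error = 1 LSB = V_FS/2^11, so 1e+06/2048 = 488.281 ppm of full scale.

488.28 ppm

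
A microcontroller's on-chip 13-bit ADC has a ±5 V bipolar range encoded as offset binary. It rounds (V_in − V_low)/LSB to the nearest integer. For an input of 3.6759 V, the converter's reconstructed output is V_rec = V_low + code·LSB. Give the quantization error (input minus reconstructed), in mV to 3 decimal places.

One LSB is 10 V / 8192 = 1.221 mV.
(3.6759 − (−5))/0.0012207 = 7107.2973; round gives code 7107.
Reconstructed: 3.6755371 V.
Difference: 0.000362891 V → 0.363 mV.

0.363 mV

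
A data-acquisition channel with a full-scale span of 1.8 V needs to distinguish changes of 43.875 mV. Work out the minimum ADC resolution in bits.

Number of steps required ≥ 1.8 V / 43.875 mV = 41.03.
Need 2^N ≥ 41.03; 2^5 = 32, 2^6 = 64.
Minimum N = 6.

6 bits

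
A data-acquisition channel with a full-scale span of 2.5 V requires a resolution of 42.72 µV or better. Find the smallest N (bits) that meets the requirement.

16 bits

Number of steps required ≥ 2.5 V / 42.72 µV = 58520.60.
Need 2^N ≥ 58520.60; 2^15 = 32768, 2^16 = 65536.
Minimum N = 16.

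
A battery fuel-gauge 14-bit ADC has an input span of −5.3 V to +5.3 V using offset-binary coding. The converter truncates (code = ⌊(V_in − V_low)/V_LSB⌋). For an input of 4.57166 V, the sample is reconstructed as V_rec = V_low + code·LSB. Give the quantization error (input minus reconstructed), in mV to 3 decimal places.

Step size: 10.6 V ÷ 2^14 = 0.647 mV.
(4.57166 − (−5.3))/0.000646973 = 15258.2337; ⌊·⌋ gives code 15258.
Code 15258 maps back to (−5.3) + 15258×0.000646973 V = 4.5715088 V.
Difference: 0.000151211 V → 0.151 mV.

0.151 mV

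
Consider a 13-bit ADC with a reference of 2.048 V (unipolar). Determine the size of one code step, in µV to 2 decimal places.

Full-scale span = 2.048 V.
LSB = 2.048 / 2^13 = 2.048 / 8192 = 0.00025 V = 250.00 µV.

250.00 µV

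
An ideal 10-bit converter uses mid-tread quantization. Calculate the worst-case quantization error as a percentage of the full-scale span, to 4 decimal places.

Rounding → worst-case error = ½ LSB = V_FS/2^11, so 100/2048 = 0.0488281 % of full scale.

0.0488 %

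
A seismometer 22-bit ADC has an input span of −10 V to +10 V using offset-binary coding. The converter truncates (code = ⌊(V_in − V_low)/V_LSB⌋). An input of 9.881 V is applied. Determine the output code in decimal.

code 4169347

With 4194304 levels over 20 V, one step is 4.77 µV.
Input sits at 4169347.891 steps above V_low.
So the output code is 4169347.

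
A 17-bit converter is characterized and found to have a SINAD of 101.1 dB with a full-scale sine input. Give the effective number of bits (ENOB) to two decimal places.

ENOB = (SINAD − 1.76) / 6.02 = (101.1 − 1.76)/6.02 = 16.502.

16.50 bits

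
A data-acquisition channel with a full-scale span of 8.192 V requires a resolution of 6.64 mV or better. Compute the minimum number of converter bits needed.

Number of steps required ≥ 8.192 V / 6.64 mV = 1233.73.
Need 2^N ≥ 1233.73; 2^10 = 1024, 2^11 = 2048.
Minimum N = 11.

11 bits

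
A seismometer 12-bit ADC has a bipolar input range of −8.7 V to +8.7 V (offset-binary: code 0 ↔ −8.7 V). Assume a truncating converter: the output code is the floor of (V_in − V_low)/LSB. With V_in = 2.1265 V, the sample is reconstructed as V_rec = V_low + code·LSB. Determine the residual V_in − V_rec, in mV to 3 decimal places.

Step size: 17.4 V ÷ 2^12 = 4.248 mV.
(V_in − V_low)/LSB = (2.1265 − (−8.7))/0.00424805 = 2548.5830 → code 2548 (floor).
Code 2548 maps back to (−8.7) + 2548×0.00424805 V = 2.1240234 V.
Error = 2.1265 − 2.1240234 = 0.00247656 V = 2.477 mV.

2.477 mV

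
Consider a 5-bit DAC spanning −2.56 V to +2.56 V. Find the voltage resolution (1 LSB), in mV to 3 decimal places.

160.000 mV

Full-scale span = 5.12 V.
LSB = 5.12 / 2^5 = 5.12 / 32 = 0.16 V = 160.000 mV.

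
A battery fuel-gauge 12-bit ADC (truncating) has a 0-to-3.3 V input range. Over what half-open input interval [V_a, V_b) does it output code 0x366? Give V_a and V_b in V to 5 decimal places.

LSB = 3.3/2^12 = 0.806 mV.
Code 0x366 = 870 decimal.
V_a = V_low + 870·LSB = 0.700928 V; V_b = V_low + 871·LSB = 0.701733 V.

[0.70093 V, 0.70173 V)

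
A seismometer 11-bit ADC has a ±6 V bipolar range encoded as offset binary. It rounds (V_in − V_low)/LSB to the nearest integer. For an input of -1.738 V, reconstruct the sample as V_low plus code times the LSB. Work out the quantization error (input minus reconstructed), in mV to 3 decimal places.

2.234 mV

One LSB is 12 V / 2048 = 5.859 mV.
(V_in − V_low)/LSB = (-1.738 − (−6))/0.00585938 = 727.3813 → code 727 (round).
Code 727 maps back to (−6) + 727×0.00585938 V = -1.7402344 V.
V_in − V_rec = 0.00223437 V = 2.234 mV.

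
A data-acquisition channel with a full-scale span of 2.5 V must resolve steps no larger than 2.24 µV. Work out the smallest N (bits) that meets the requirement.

Number of steps required ≥ 2.5 V / 2.24 µV = 1116071.43.
Need 2^N ≥ 1116071.43; 2^20 = 1048576, 2^21 = 2097152.
Minimum N = 21.

21 bits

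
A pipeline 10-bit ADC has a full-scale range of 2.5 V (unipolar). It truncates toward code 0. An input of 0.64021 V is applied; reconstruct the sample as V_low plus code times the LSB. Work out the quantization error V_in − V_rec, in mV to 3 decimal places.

0.562 mV

Step size: 2.5 V ÷ 2^10 = 2.441 mV.
(0.64021 − 0)/0.00244141 = 262.2300; ⌊·⌋ gives code 262.
V_rec = 0 + 262·0.00244141 = 0.63964844 V.
V_in − V_rec = 0.000561562 V = 0.562 mV.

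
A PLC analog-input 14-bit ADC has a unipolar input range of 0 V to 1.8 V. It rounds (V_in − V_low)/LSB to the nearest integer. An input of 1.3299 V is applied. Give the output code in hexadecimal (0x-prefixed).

code 0x2F49 (decimal 12105)

Full-scale span = 1.8 V; LSB = 1.8/2^14 = 109.86 µV.
(V_in − V_low)/LSB = (1.3299 − 0) / 0.000109863 = 12105.045.
Round → code 12105.
In hexadecimal (0x-prefixed): 0x2F49.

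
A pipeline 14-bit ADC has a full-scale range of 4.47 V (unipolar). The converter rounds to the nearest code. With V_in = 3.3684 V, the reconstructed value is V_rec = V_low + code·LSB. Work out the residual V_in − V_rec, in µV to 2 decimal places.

LSB = 4.47/2^14 = 272.83 µV.
Scaled input = 12346.2787 LSBs, so code = 12346.
Reconstructed: 3.368324 V.
V_in − V_rec = 7.60254e-05 V = 76.03 µV.

76.03 µV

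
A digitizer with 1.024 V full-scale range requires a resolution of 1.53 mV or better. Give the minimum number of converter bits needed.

Number of steps required ≥ 1.024 V / 1.53 mV = 669.28.
Need 2^N ≥ 669.28; 2^9 = 512, 2^10 = 1024.
Minimum N = 10.

10 bits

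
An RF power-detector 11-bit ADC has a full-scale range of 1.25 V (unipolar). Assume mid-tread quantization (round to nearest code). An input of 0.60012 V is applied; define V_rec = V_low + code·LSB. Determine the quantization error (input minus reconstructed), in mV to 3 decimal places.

0.144 mV

One LSB is 1.25 V / 2048 = 0.610 mV.
Scaled input = 983.2366 LSBs, so code = 983.
V_rec = 0 + 983·0.000610352 = 0.59997559 V.
V_in − V_rec = 0.000144414 V = 0.144 mV.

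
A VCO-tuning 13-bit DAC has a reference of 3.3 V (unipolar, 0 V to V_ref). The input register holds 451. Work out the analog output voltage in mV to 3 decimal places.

181.677 mV

LSB = 3.3 V / 2^13 = 402.83 µV.
V_out = 0 + 451 × 0.000402832 V = 0.181677 V.
= 181.677 mV.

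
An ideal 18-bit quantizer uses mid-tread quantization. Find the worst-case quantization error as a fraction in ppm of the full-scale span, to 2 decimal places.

Rounding → worst-case error = ½ LSB = V_FS/2^19, so 1e+06/524288 = 1.90735 ppm of full scale.

1.91 ppm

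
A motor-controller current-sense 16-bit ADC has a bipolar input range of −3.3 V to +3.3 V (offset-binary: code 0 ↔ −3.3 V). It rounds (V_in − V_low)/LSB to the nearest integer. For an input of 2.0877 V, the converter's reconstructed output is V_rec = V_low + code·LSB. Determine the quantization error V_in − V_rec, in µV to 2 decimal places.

23.00 µV

Step size: 6.6 V ÷ 2^16 = 100.71 µV.
(2.0877 − (−3.3))/0.000100708 = 53498.2284; round gives code 53498.
Reconstructed: 2.087677 V.
Difference: 2.2998e-05 V → 23.00 µV.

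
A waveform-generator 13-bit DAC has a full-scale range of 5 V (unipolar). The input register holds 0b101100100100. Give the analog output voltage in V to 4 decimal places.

LSB = 5 V / 2^13 = 0.610 mV.
Code 0b101100100100 = 2852 decimal.
V_out = 0 + 2852 × 0.000610352 V = 1.74072 V.

1.7407 V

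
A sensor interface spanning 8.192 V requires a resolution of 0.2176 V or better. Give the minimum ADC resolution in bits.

6 bits

Number of steps required ≥ 8.192 V / 0.2176 V = 37.65.
Need 2^N ≥ 37.65; 2^5 = 32, 2^6 = 64.
Minimum N = 6.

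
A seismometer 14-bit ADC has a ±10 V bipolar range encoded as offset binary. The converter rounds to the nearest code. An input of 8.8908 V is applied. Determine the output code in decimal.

Full-scale span = 20 V; LSB = 20/2^14 = 1.221 mV.
(8.8908 − (−10)) / 0.0012207 = 15475.343 LSBs.
Round → code 15475.

code 15475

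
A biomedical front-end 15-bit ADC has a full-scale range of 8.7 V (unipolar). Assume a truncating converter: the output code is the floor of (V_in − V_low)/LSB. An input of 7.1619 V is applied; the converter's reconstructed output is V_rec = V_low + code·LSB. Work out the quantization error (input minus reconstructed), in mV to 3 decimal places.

0.224 mV

Step size: 8.7 V ÷ 2^15 = 265.50 µV.
(7.1619 − 0)/0.000265503 = 26974.8436; ⌊·⌋ gives code 26974.
Code 26974 maps back to 0 + 26974×0.000265503 V = 7.161676 V.
V_in − V_rec = 0.000223975 V = 0.224 mV.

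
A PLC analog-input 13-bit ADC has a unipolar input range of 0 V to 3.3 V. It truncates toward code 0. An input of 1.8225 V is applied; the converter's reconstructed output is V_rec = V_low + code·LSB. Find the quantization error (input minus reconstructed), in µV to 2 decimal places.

Step size: 3.3 V ÷ 2^13 = 402.83 µV.
(V_in − V_low)/LSB = (1.8225 − 0)/0.000402832 = 4524.2182 → code 4524 (floor).
V_rec = 0 + 4524·0.000402832 = 1.8224121 V.
Difference: 8.78906e-05 V → 87.89 µV.

87.89 µV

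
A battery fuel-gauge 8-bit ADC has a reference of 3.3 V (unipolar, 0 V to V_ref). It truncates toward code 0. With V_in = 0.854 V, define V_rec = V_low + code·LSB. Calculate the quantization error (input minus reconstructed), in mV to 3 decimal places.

3.219 mV

One LSB is 3.3 V / 256 = 12.891 mV.
Scaled input = 66.2497 LSBs, so code = 66.
Code 66 maps back to 0 + 66×0.0128906 V = 0.85078125 V.
Difference: 0.00321875 V → 3.219 mV.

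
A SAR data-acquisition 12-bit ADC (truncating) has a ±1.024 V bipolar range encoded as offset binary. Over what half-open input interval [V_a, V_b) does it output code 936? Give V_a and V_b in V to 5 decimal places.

[-0.55600 V, -0.55550 V)

LSB = 2.048/2^12 = 0.500 mV.
V_a = V_low + 936·LSB = -0.556 V; V_b = V_low + 937·LSB = -0.5555 V.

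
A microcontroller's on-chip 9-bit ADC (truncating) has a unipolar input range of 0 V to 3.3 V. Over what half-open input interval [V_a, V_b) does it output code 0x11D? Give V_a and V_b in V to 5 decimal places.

[1.83691 V, 1.84336 V)

LSB = 3.3/2^9 = 6.445 mV.
Code 0x11D = 285 decimal.
V_a = V_low + 285·LSB = 1.83691 V; V_b = V_low + 286·LSB = 1.84336 V.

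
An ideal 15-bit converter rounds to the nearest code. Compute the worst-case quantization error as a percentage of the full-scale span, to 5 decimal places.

0.00153 %

Rounding → worst-case error = ½ LSB = V_FS/2^16, so 100/65536 = 0.00152588 % of full scale.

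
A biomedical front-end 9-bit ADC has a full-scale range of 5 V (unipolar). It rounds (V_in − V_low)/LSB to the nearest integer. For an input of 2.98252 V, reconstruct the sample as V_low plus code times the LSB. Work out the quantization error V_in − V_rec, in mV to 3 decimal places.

4.004 mV

LSB = 5/2^9 = 9.766 mV.
Scaled input = 305.4100 LSBs, so code = 305.
Reconstructed: 2.9785156 V.
Difference: 0.00400438 V → 4.004 mV.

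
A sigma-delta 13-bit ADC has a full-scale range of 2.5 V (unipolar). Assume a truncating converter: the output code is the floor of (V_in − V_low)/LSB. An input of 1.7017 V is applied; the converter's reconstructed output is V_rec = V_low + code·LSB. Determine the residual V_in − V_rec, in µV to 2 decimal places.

39.84 µV

Step size: 2.5 V ÷ 2^13 = 305.18 µV.
Scaled input = 5576.1306 LSBs, so code = 5576.
V_rec = 0 + 5576·0.000305176 = 1.7016602 V.
Difference: 3.98438e-05 V → 39.84 µV.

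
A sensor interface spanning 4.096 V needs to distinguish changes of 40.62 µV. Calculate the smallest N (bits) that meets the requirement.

17 bits

Number of steps required ≥ 4.096 V / 40.62 µV = 100837.03.
Need 2^N ≥ 100837.03; 2^16 = 65536, 2^17 = 131072.
Minimum N = 17.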